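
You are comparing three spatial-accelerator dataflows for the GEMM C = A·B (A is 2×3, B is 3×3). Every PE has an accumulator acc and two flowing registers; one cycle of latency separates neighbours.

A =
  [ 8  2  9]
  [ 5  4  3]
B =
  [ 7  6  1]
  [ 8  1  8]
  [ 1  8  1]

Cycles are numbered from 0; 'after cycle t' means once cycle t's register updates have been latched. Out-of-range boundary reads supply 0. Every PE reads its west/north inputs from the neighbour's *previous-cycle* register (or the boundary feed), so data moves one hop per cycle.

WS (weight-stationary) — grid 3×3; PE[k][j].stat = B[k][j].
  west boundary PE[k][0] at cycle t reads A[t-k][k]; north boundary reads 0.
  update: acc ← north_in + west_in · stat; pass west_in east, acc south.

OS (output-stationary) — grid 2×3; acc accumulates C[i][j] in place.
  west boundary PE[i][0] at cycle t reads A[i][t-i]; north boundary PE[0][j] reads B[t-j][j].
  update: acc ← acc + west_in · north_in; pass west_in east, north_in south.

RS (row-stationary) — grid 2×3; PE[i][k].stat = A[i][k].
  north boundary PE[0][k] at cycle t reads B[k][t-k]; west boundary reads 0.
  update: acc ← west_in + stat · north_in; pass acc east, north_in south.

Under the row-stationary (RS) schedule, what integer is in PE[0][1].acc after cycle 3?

PE[0][1].acc = 24

RS on a 2×3 grid — tracing PE[0][1] and its feeders:
  [0] (0,0) acc=56 (h:56 v:7)
  [0] (0,1) acc=0 (h:0 v:0)
  [1] (0,0) acc=48 (h:48 v:6)
  [1] (0,1) acc=72 (h:72 v:8)
  [2] (0,0) acc=8 (h:8 v:1)
  [2] (0,1) acc=50 (h:50 v:1)
  [3] (0,0) acc=0 (h:0 v:0)
  [3] (0,1) acc=24 (h:24 v:8)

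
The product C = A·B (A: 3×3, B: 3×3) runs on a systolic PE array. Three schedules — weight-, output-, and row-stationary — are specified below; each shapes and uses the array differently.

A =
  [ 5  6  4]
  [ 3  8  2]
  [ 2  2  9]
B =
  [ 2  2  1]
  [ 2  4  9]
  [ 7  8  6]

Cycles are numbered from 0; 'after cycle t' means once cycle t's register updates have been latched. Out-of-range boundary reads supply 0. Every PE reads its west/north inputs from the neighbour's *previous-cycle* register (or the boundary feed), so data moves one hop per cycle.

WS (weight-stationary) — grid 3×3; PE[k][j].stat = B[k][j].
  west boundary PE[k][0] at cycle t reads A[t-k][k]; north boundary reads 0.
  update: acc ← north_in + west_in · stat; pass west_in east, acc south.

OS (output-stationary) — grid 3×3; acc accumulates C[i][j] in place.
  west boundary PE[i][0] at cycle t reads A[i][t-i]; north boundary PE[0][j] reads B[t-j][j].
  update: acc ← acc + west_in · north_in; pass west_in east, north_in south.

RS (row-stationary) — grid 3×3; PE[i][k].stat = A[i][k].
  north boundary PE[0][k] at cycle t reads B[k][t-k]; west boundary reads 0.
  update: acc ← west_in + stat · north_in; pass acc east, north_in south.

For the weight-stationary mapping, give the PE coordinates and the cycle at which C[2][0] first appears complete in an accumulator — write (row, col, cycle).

WS: C[2][0] accumulates in PE[2][0]:
  cycle 0: PE[2][0] → acc 0, east 0, south 0
  cycle 1: PE[2][0] → acc 0, east 0, south 0
  cycle 2: PE[2][0] → acc 50, east 4, south 50
  cycle 3: PE[2][0] → acc 36, east 2, south 36
  cycle 4: PE[2][0] → acc 71, east 9, south 71

(row, col, cycle) = (2, 0, 4)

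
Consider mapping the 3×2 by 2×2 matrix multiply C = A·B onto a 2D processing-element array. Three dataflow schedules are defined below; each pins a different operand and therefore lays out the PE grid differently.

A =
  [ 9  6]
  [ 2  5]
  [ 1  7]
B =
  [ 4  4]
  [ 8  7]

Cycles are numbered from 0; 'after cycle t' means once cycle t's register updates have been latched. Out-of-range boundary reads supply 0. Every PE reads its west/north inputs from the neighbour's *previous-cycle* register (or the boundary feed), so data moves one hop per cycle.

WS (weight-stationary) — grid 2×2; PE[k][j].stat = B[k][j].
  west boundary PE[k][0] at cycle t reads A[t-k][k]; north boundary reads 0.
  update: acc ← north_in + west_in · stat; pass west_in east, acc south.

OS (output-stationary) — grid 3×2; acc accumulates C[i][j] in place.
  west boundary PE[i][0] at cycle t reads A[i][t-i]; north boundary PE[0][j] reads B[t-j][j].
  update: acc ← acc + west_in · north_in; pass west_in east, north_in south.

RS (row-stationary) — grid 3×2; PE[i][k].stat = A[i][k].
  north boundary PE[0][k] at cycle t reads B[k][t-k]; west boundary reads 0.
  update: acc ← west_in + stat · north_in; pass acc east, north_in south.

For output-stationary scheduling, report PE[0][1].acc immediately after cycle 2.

OS on a 3×2 grid — tracing PE[0][1] and its feeders:
  @0  [0,0]  acc 36  |  →9  ↓4
  @0  [0,1]  acc 0  |  →0  ↓0
  @1  [0,0]  acc 84  |  →6  ↓8
  @1  [0,1]  acc 36  |  →9  ↓4
  @2  [0,0]  acc 84  |  →0  ↓0
  @2  [0,1]  acc 78  |  →6  ↓7

PE[0][1].acc = 78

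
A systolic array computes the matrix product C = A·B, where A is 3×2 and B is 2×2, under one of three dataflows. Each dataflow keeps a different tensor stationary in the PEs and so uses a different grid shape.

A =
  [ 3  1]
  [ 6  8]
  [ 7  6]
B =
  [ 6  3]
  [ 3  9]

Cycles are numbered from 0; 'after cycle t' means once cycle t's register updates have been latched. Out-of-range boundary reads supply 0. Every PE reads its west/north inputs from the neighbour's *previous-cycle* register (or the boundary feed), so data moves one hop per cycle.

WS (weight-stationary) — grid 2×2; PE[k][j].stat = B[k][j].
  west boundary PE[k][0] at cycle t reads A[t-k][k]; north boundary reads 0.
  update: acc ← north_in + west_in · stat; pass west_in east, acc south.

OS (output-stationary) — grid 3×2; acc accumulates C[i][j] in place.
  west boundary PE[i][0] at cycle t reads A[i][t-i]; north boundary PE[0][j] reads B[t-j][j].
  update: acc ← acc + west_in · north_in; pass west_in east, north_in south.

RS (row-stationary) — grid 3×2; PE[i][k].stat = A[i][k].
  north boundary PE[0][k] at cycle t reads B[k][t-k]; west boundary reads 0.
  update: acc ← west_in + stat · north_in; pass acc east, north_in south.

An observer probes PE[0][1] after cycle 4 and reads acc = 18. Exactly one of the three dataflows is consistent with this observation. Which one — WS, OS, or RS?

Under WS (2×2), PE[0][1]:
  c0 r0c1: 0 / 0 / 0
  c1 r0c1: 9 / 3 / 9
  c2 r0c1: 18 / 6 / 18
  c3 r0c1: 21 / 7 / 21
  c4 r0c1: 0 / 0 / 0
Under OS (3×2), PE[0][1]:
  c0 r0c1: 0 / 0 / 0
  c1 r0c1: 9 / 3 / 3
  c2 r0c1: 18 / 1 / 9
  c3 r0c1: 18 / 0 / 0
  c4 r0c1: 18 / 0 / 0
Under RS (3×2), PE[0][1]:
  c0 r0c1: 0 / 0 / 0
  c1 r0c1: 21 / 21 / 3
  c2 r0c1: 18 / 18 / 9
  c3 r0c1: 0 / 0 / 0
  c4 r0c1: 0 / 0 / 0

dataflow = OS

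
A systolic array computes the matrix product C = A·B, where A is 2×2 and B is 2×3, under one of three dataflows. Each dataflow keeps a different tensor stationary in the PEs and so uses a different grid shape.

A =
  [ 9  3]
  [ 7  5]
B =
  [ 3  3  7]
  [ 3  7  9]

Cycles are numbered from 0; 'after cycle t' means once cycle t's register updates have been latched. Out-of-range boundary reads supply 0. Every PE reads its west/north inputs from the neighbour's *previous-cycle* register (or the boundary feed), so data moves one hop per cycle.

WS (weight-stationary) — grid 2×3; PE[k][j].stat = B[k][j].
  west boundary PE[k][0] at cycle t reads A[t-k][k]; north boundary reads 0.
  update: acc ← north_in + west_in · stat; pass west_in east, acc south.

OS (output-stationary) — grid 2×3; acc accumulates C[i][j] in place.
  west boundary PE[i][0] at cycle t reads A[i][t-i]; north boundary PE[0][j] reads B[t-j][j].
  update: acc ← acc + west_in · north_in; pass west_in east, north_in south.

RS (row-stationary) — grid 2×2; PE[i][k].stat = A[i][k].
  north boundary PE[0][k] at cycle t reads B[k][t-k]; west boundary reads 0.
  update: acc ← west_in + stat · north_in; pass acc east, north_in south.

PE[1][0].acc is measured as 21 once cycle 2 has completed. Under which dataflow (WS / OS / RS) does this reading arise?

dataflow = RS

WS [2×3] PE[1][0] across cycles:
  step 0 · PE1,0: acc=0; fwd→0 fwd↓0
  step 1 · PE1,0: acc=36; fwd→3 fwd↓36
  step 2 · PE1,0: acc=36; fwd→5 fwd↓36
OS [2×3] PE[1][0] across cycles:
  step 0 · PE1,0: acc=0; fwd→0 fwd↓0
  step 1 · PE1,0: acc=21; fwd→7 fwd↓3
  step 2 · PE1,0: acc=36; fwd→5 fwd↓3
RS [2×2] PE[1][0] across cycles:
  step 0 · PE1,0: acc=0; fwd→0 fwd↓0
  step 1 · PE1,0: acc=21; fwd→21 fwd↓3
  step 2 · PE1,0: acc=21; fwd→21 fwd↓3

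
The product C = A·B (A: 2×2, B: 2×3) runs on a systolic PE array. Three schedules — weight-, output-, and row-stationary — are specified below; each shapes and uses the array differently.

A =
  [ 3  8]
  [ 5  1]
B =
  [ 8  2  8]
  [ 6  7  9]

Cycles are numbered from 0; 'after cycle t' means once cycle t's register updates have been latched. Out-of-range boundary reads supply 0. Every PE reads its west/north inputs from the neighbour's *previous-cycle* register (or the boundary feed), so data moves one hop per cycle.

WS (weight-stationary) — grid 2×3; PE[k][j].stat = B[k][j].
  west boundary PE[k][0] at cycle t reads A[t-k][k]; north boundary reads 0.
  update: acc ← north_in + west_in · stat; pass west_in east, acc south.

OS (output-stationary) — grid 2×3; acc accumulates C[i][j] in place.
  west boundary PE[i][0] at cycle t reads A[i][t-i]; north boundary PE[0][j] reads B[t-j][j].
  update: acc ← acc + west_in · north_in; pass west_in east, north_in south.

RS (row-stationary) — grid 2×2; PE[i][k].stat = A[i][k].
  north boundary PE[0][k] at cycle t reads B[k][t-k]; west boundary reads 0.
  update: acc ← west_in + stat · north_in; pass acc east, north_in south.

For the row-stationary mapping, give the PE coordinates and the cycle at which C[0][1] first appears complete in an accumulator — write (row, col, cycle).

RS: C[0][1] accumulates in PE[0][1]:
  [0] (0,1) acc=0 (h:0 v:0)
  [1] (0,1) acc=72 (h:72 v:6)
  [2] (0,1) acc=62 (h:62 v:7)

(row, col, cycle) = (0, 1, 2)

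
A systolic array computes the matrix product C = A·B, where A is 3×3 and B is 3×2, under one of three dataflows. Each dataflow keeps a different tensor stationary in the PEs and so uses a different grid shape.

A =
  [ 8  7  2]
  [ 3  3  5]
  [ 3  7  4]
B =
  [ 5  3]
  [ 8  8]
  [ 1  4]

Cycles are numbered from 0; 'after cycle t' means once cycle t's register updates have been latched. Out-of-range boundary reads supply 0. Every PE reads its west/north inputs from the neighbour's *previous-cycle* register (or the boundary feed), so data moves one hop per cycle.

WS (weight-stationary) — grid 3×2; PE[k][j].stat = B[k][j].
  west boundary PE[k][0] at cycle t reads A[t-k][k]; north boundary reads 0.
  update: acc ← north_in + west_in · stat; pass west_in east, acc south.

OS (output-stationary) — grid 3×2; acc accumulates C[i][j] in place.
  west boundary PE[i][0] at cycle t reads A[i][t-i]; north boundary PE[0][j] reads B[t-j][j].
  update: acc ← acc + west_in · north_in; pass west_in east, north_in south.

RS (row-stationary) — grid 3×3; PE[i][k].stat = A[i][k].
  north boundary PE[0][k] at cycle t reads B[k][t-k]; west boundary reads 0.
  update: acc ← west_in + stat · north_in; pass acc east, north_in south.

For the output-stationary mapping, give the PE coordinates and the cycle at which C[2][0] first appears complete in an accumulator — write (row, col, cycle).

(row, col, cycle) = (2, 0, 4)

OS: C[2][0] accumulates in PE[2][0]:
  @0  [2,0]  acc 0  |  →0  ↓0
  @1  [2,0]  acc 0  |  →0  ↓0
  @2  [2,0]  acc 15  |  →3  ↓5
  @3  [2,0]  acc 71  |  →7  ↓8
  @4  [2,0]  acc 75  |  →4  ↓1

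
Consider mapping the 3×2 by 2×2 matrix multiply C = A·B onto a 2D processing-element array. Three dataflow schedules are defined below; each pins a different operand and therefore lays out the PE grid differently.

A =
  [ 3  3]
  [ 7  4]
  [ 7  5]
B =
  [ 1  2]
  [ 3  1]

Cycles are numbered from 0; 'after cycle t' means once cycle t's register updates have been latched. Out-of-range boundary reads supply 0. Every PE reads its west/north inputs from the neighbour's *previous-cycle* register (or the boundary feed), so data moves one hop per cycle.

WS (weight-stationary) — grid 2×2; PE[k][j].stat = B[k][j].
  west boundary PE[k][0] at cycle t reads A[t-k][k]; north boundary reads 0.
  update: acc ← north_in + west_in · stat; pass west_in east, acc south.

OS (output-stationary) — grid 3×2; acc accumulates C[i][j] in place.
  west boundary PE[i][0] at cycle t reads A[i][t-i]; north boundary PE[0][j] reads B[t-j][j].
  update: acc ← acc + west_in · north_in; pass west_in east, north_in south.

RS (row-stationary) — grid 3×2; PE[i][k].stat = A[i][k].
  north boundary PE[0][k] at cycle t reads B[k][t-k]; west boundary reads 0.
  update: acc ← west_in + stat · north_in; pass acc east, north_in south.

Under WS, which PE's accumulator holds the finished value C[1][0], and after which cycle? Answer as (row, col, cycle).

(row, col, cycle) = (1, 0, 2)

Under WS, C[1][0] lands at PE[1][0]:
  c0 r1c0: 0 / 0 / 0
  c1 r1c0: 12 / 3 / 12
  c2 r1c0: 19 / 4 / 19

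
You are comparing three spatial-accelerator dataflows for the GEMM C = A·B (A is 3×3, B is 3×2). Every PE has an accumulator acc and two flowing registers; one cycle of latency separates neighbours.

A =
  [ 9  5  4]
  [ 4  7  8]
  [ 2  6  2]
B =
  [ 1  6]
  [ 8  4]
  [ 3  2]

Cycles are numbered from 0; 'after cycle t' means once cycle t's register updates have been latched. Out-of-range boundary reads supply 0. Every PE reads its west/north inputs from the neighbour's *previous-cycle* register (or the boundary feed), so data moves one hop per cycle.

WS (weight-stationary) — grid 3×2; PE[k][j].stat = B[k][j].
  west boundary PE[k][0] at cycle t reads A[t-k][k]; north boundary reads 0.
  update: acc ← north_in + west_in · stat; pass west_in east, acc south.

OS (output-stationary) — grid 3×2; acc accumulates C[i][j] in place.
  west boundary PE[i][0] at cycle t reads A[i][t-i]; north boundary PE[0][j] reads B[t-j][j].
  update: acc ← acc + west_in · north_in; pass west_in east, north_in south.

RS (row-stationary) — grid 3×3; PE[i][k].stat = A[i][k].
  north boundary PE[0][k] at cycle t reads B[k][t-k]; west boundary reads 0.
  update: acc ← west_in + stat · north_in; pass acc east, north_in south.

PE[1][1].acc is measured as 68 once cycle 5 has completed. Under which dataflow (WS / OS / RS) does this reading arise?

WS [3×2] PE[1][1] across cycles:
  @0  [1,1]  acc 0  |  →0  ↓0
  @1  [1,1]  acc 0  |  →0  ↓0
  @2  [1,1]  acc 74  |  →5  ↓74
  @3  [1,1]  acc 52  |  →7  ↓52
  @4  [1,1]  acc 36  |  →6  ↓36
  @5  [1,1]  acc 0  |  →0  ↓0
OS [3×2] PE[1][1] across cycles:
  @0  [1,1]  acc 0  |  →0  ↓0
  @1  [1,1]  acc 0  |  →0  ↓0
  @2  [1,1]  acc 24  |  →4  ↓6
  @3  [1,1]  acc 52  |  →7  ↓4
  @4  [1,1]  acc 68  |  →8  ↓2
  @5  [1,1]  acc 68  |  →0  ↓0
RS [3×3] PE[1][1] across cycles:
  @0  [1,1]  acc 0  |  →0  ↓0
  @1  [1,1]  acc 0  |  →0  ↓0
  @2  [1,1]  acc 60  |  →60  ↓8
  @3  [1,1]  acc 52  |  →52  ↓4
  @4  [1,1]  acc 0  |  →0  ↓0
  @5  [1,1]  acc 0  |  →0  ↓0

dataflow = OS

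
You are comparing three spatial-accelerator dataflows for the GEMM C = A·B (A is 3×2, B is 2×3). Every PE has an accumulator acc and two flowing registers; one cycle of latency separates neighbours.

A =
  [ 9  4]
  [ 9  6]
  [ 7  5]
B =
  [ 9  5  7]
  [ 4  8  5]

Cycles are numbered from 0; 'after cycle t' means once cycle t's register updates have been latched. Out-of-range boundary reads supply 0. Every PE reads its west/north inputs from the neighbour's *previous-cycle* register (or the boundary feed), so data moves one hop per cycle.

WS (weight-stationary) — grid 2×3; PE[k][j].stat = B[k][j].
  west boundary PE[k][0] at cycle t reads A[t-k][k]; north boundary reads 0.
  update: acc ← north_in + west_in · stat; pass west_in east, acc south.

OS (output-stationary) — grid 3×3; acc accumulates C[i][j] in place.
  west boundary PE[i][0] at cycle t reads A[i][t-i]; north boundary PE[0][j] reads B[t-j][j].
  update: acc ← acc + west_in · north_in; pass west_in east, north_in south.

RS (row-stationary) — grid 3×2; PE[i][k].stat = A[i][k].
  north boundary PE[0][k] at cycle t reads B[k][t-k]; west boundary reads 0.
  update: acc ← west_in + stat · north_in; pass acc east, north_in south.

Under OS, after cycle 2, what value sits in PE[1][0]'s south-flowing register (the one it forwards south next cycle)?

OS 3×3: PE[1][0] cycle-by-cycle (with neighbour feeds):
  c0 r0c0: 81 / 9 / 9
  c0 r1c0: 0 / 0 / 0
  c1 r0c0: 97 / 4 / 4
  c1 r1c0: 81 / 9 / 9
  c2 r0c0: 97 / 0 / 0
  c2 r1c0: 105 / 6 / 4

register = 4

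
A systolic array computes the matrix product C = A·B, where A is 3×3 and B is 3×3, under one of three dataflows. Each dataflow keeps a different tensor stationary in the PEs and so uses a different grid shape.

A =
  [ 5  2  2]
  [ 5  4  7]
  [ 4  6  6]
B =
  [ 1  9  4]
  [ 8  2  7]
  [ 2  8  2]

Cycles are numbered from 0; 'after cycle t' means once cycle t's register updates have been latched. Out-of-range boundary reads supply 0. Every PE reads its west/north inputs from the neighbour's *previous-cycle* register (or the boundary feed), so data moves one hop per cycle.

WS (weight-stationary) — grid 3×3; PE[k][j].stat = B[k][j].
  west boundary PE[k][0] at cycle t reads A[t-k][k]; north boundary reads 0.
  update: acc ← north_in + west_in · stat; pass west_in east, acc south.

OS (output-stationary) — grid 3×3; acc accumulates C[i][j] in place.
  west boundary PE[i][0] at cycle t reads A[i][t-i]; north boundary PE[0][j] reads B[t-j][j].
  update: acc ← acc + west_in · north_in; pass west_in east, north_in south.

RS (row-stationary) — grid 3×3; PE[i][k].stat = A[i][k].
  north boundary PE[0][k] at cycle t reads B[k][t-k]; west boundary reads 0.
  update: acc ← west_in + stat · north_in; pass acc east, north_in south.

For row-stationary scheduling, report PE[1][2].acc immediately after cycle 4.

PE[1][2].acc = 109

RS 3×3: PE[1][2] cycle-by-cycle (with neighbour feeds):
  [0] (0,2) acc=0 (h:0 v:0)
  [0] (1,1) acc=0 (h:0 v:0)
  [0] (1,2) acc=0 (h:0 v:0)
  [1] (0,2) acc=0 (h:0 v:0)
  [1] (1,1) acc=0 (h:0 v:0)
  [1] (1,2) acc=0 (h:0 v:0)
  [2] (0,2) acc=25 (h:25 v:2)
  [2] (1,1) acc=37 (h:37 v:8)
  [2] (1,2) acc=0 (h:0 v:0)
  [3] (0,2) acc=65 (h:65 v:8)
  [3] (1,1) acc=53 (h:53 v:2)
  [3] (1,2) acc=51 (h:51 v:2)
  [4] (0,2) acc=38 (h:38 v:2)
  [4] (1,1) acc=48 (h:48 v:7)
  [4] (1,2) acc=109 (h:109 v:8)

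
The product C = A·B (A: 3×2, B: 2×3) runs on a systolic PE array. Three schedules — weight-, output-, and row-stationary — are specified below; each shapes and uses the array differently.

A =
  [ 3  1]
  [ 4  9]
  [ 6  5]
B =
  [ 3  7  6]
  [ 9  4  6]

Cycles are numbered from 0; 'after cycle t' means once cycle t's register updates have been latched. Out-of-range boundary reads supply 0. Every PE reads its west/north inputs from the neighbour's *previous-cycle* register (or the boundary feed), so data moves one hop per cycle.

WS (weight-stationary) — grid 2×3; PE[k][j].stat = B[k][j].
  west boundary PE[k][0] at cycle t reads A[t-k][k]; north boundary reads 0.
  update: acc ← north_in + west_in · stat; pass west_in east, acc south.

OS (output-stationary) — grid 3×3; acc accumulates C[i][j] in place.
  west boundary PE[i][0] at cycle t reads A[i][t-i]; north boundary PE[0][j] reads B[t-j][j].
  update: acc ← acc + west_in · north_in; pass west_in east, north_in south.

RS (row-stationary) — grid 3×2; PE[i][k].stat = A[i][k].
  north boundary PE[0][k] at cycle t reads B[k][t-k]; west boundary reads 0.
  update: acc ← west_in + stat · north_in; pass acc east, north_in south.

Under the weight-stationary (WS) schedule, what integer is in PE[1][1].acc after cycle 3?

WS on a 2×3 grid — tracing PE[1][1] and its feeders:
  [0] (0,1) acc=0 (h:0 v:0)
  [0] (1,0) acc=0 (h:0 v:0)
  [0] (1,1) acc=0 (h:0 v:0)
  [1] (0,1) acc=21 (h:3 v:21)
  [1] (1,0) acc=18 (h:1 v:18)
  [1] (1,1) acc=0 (h:0 v:0)
  [2] (0,1) acc=28 (h:4 v:28)
  [2] (1,0) acc=93 (h:9 v:93)
  [2] (1,1) acc=25 (h:1 v:25)
  [3] (0,1) acc=42 (h:6 v:42)
  [3] (1,0) acc=63 (h:5 v:63)
  [3] (1,1) acc=64 (h:9 v:64)

PE[1][1].acc = 64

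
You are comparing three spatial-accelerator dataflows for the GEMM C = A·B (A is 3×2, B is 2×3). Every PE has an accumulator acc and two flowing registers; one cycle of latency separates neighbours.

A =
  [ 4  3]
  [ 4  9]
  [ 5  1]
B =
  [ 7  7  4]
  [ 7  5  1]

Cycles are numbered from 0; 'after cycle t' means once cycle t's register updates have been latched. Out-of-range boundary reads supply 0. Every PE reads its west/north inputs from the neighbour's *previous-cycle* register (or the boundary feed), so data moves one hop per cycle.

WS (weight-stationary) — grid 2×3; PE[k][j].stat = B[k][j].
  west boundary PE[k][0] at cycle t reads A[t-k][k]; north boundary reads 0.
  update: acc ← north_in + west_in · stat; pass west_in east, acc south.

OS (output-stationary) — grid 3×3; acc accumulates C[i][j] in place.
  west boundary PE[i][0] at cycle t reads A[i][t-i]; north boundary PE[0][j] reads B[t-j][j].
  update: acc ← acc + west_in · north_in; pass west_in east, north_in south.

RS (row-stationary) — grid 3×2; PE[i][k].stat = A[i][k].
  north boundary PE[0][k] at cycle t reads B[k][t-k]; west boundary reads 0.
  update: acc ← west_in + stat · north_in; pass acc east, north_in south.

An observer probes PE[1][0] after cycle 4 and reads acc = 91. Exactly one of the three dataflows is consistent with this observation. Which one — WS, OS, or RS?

dataflow = OS

— WS: 2×3; PE[1][0] trace:
  [0] (1,0) acc=0 (h:0 v:0)
  [1] (1,0) acc=49 (h:3 v:49)
  [2] (1,0) acc=91 (h:9 v:91)
  [3] (1,0) acc=42 (h:1 v:42)
  [4] (1,0) acc=0 (h:0 v:0)
— OS: 3×3; PE[1][0] trace:
  [0] (1,0) acc=0 (h:0 v:0)
  [1] (1,0) acc=28 (h:4 v:7)
  [2] (1,0) acc=91 (h:9 v:7)
  [3] (1,0) acc=91 (h:0 v:0)
  [4] (1,0) acc=91 (h:0 v:0)
— RS: 3×2; PE[1][0] trace:
  [0] (1,0) acc=0 (h:0 v:0)
  [1] (1,0) acc=28 (h:28 v:7)
  [2] (1,0) acc=28 (h:28 v:7)
  [3] (1,0) acc=16 (h:16 v:4)
  [4] (1,0) acc=0 (h:0 v:0)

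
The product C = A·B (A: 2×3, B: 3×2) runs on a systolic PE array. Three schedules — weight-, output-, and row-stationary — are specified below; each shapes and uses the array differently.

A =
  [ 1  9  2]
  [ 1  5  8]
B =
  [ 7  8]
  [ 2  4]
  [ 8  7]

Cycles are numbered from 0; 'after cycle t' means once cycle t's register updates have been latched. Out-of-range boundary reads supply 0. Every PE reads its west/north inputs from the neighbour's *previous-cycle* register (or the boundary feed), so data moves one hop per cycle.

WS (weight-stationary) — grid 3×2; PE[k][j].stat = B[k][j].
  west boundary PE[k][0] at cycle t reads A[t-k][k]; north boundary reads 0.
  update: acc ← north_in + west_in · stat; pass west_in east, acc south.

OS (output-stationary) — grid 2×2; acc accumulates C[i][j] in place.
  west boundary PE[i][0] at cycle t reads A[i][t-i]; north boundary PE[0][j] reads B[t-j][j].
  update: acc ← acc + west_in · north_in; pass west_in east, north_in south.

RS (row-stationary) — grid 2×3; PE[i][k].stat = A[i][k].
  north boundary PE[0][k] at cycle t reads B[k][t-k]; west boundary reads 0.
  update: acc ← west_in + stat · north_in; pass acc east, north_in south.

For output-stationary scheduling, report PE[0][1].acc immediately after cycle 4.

OS on a 2×2 grid — tracing PE[0][1] and its feeders:
  c0 r0c0: 7 / 1 / 7
  c0 r0c1: 0 / 0 / 0
  c1 r0c0: 25 / 9 / 2
  c1 r0c1: 8 / 1 / 8
  c2 r0c0: 41 / 2 / 8
  c2 r0c1: 44 / 9 / 4
  c3 r0c0: 41 / 0 / 0
  c3 r0c1: 58 / 2 / 7
  c4 r0c0: 41 / 0 / 0
  c4 r0c1: 58 / 0 / 0

PE[0][1].acc = 58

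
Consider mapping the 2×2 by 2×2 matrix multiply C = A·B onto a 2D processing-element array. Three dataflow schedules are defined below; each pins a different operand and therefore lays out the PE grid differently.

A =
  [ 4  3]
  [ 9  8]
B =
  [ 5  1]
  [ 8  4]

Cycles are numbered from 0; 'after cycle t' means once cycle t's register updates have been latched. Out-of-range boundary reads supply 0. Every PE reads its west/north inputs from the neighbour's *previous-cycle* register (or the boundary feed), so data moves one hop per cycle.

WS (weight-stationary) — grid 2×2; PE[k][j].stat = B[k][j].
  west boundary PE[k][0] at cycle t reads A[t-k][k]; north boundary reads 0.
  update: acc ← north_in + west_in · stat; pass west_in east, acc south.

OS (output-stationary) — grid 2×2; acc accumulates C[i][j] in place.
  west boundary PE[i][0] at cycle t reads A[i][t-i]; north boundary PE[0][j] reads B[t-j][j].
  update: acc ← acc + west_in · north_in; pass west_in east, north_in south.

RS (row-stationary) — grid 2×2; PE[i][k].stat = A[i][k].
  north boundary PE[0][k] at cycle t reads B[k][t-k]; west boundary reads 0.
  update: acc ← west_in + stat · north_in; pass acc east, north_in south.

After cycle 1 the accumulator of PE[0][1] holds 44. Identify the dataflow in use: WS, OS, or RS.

dataflow = RS

WS [2×2] PE[0][1] across cycles:
  [0] (0,1) acc=0 (h:0 v:0)
  [1] (0,1) acc=4 (h:4 v:4)
OS [2×2] PE[0][1] across cycles:
  [0] (0,1) acc=0 (h:0 v:0)
  [1] (0,1) acc=4 (h:4 v:1)
RS [2×2] PE[0][1] across cycles:
  [0] (0,1) acc=0 (h:0 v:0)
  [1] (0,1) acc=44 (h:44 v:8)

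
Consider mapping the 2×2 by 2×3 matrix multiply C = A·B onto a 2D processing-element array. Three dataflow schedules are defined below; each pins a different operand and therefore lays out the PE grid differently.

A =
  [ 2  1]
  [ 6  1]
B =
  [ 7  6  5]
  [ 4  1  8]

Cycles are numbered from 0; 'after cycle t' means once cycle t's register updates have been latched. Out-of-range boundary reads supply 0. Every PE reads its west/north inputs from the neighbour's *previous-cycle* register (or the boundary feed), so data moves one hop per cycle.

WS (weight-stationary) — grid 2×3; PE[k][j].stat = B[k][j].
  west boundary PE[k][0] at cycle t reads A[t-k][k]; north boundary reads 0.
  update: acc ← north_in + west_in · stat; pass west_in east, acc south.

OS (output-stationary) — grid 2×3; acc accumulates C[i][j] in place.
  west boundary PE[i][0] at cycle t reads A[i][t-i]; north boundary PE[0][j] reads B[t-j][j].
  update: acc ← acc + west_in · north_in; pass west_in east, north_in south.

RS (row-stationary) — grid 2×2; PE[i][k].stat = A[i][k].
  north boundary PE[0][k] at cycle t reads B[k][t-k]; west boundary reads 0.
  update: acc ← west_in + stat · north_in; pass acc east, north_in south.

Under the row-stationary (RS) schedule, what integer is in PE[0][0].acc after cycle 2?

Tracing RS — 2×2 array, target PE[0][0]:
  t=0 PE[0][0]: acc=14 h=14 v=7
  t=1 PE[0][0]: acc=12 h=12 v=6
  t=2 PE[0][0]: acc=10 h=10 v=5

PE[0][0].acc = 10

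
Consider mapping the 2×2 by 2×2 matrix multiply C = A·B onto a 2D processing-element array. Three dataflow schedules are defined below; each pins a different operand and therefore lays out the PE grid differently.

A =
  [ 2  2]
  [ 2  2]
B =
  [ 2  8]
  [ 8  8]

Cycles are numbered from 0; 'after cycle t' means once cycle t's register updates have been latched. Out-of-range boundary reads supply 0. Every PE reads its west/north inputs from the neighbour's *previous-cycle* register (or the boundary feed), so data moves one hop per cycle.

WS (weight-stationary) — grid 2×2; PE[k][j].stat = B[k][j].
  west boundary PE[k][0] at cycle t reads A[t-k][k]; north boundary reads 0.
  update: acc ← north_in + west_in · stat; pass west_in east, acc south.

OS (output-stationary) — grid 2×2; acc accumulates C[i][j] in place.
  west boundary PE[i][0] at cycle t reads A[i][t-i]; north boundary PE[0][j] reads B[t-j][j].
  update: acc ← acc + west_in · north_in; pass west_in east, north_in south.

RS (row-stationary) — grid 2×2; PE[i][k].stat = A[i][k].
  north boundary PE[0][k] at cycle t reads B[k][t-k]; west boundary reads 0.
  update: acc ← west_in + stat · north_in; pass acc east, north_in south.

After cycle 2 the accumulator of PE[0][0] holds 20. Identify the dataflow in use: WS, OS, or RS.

WS [2×2] PE[0][0] across cycles:
  @0  [0,0]  acc 4  |  →2  ↓4
  @1  [0,0]  acc 4  |  →2  ↓4
  @2  [0,0]  acc 0  |  →0  ↓0
OS [2×2] PE[0][0] across cycles:
  @0  [0,0]  acc 4  |  →2  ↓2
  @1  [0,0]  acc 20  |  →2  ↓8
  @2  [0,0]  acc 20  |  →0  ↓0
RS [2×2] PE[0][0] across cycles:
  @0  [0,0]  acc 4  |  →4  ↓2
  @1  [0,0]  acc 16  |  →16  ↓8
  @2  [0,0]  acc 0  |  →0  ↓0

dataflow = OS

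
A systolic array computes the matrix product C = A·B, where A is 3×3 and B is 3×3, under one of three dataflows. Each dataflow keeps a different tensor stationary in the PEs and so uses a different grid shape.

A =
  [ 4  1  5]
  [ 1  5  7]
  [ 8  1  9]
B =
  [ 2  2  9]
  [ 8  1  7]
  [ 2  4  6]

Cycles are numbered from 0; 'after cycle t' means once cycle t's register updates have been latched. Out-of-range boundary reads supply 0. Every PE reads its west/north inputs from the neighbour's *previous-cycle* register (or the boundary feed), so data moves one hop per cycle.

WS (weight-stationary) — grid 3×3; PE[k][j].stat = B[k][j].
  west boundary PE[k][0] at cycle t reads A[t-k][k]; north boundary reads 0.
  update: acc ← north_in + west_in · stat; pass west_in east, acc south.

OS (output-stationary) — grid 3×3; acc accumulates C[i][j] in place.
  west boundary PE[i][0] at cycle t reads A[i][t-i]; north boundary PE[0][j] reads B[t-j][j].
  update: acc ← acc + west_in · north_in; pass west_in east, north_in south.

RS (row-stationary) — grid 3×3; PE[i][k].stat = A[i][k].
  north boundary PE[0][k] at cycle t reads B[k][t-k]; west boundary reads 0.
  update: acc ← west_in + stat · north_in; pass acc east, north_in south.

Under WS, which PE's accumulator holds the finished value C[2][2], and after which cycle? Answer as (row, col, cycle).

WS — PE[2][2] is where C[2][2] collects:
  c0 r2c2: 0 / 0 / 0
  c1 r2c2: 0 / 0 / 0
  c2 r2c2: 0 / 0 / 0
  c3 r2c2: 0 / 0 / 0
  c4 r2c2: 73 / 5 / 73
  c5 r2c2: 86 / 7 / 86
  c6 r2c2: 133 / 9 / 133

(row, col, cycle) = (2, 2, 6)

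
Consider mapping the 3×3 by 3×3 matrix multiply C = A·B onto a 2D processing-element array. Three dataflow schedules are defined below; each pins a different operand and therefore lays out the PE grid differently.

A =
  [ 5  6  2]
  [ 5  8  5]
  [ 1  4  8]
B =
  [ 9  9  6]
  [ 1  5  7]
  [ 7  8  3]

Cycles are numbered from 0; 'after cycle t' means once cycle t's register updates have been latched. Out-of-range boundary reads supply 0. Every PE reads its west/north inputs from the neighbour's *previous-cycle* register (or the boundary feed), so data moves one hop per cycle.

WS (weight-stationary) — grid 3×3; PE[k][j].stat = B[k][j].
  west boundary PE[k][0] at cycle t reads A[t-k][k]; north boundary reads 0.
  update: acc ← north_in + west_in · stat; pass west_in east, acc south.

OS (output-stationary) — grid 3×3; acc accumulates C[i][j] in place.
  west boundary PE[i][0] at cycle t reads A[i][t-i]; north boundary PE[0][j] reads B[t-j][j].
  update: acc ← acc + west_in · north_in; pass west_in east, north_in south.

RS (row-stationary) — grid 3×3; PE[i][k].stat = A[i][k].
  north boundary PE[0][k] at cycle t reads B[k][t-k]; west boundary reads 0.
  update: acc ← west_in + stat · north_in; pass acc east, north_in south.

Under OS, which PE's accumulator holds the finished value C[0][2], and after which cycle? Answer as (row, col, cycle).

OS: C[0][2] accumulates in PE[0][2]:
  c0 r0c2: 0 / 0 / 0
  c1 r0c2: 0 / 0 / 0
  c2 r0c2: 30 / 5 / 6
  c3 r0c2: 72 / 6 / 7
  c4 r0c2: 78 / 2 / 3

(row, col, cycle) = (0, 2, 4)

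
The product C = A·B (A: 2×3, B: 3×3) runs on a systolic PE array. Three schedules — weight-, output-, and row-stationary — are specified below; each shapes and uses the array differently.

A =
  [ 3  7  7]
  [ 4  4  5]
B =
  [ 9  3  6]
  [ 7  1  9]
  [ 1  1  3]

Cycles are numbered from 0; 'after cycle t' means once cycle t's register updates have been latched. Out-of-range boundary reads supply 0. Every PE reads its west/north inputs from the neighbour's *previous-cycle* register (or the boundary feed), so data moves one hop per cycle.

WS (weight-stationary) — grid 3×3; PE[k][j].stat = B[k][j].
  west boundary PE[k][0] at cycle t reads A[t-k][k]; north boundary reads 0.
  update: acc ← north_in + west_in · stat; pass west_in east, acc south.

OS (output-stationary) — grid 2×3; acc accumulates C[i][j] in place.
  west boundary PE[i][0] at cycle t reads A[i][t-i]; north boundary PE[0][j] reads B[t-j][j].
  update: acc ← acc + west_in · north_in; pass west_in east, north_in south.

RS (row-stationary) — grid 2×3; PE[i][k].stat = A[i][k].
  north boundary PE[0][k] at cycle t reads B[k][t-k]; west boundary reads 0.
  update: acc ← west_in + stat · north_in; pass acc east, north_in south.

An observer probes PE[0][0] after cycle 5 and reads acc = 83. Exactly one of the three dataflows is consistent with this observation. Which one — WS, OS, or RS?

dataflow = OS

WS (3×3 grid), PE[0][0]:
  @0  [0,0]  acc 27  |  →3  ↓27
  @1  [0,0]  acc 36  |  →4  ↓36
  @2  [0,0]  acc 0  |  →0  ↓0
  @3  [0,0]  acc 0  |  →0  ↓0
  @4  [0,0]  acc 0  |  →0  ↓0
  @5  [0,0]  acc 0  |  →0  ↓0
OS (2×3 grid), PE[0][0]:
  @0  [0,0]  acc 27  |  →3  ↓9
  @1  [0,0]  acc 76  |  →7  ↓7
  @2  [0,0]  acc 83  |  →7  ↓1
  @3  [0,0]  acc 83  |  →0  ↓0
  @4  [0,0]  acc 83  |  →0  ↓0
  @5  [0,0]  acc 83  |  →0  ↓0
RS (2×3 grid), PE[0][0]:
  @0  [0,0]  acc 27  |  →27  ↓9
  @1  [0,0]  acc 9  |  →9  ↓3
  @2  [0,0]  acc 18  |  →18  ↓6
  @3  [0,0]  acc 0  |  →0  ↓0
  @4  [0,0]  acc 0  |  →0  ↓0
  @5  [0,0]  acc 0  |  →0  ↓0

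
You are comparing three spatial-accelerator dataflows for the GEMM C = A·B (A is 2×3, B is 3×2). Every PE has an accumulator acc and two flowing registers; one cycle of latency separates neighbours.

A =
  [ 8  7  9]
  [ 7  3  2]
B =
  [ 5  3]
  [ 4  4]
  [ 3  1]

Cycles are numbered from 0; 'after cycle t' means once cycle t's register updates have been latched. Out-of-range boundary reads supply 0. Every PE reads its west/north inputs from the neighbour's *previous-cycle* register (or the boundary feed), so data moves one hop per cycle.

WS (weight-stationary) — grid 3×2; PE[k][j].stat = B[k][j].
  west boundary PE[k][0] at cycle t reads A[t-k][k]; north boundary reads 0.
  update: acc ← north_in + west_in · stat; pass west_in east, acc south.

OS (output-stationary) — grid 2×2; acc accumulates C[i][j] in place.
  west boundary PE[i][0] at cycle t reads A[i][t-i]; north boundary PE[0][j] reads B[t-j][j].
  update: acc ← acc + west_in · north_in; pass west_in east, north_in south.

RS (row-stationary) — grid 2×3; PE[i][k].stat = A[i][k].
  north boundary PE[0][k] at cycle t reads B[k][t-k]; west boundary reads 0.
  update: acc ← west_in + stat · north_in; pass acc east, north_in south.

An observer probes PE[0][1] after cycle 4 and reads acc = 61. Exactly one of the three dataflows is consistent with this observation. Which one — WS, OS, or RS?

Under WS (3×2), PE[0][1]:
  [0] (0,1) acc=0 (h:0 v:0)
  [1] (0,1) acc=24 (h:8 v:24)
  [2] (0,1) acc=21 (h:7 v:21)
  [3] (0,1) acc=0 (h:0 v:0)
  [4] (0,1) acc=0 (h:0 v:0)
Under OS (2×2), PE[0][1]:
  [0] (0,1) acc=0 (h:0 v:0)
  [1] (0,1) acc=24 (h:8 v:3)
  [2] (0,1) acc=52 (h:7 v:4)
  [3] (0,1) acc=61 (h:9 v:1)
  [4] (0,1) acc=61 (h:0 v:0)
Under RS (2×3), PE[0][1]:
  [0] (0,1) acc=0 (h:0 v:0)
  [1] (0,1) acc=68 (h:68 v:4)
  [2] (0,1) acc=52 (h:52 v:4)
  [3] (0,1) acc=0 (h:0 v:0)
  [4] (0,1) acc=0 (h:0 v:0)

dataflow = OS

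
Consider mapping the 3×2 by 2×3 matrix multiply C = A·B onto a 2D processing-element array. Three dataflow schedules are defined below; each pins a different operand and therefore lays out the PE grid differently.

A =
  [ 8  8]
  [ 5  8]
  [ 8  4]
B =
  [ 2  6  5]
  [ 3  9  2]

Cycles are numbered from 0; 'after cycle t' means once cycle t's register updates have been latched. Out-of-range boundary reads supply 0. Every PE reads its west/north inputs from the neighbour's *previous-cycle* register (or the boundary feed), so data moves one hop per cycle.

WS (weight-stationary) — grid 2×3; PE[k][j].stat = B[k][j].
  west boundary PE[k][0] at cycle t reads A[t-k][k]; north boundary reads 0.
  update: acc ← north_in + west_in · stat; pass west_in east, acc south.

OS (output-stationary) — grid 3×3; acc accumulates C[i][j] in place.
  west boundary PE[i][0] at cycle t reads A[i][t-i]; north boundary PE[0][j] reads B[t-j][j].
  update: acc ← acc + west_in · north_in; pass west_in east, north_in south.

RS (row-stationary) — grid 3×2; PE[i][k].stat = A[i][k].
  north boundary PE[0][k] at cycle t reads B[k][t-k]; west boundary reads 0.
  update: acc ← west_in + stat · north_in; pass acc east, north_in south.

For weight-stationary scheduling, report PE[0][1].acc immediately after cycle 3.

PE[0][1].acc = 48

WS 2×3: PE[0][1] cycle-by-cycle (with neighbour feeds):
  step 0 · PE0,0: acc=16; fwd→8 fwd↓16
  step 0 · PE0,1: acc=0; fwd→0 fwd↓0
  step 1 · PE0,0: acc=10; fwd→5 fwd↓10
  step 1 · PE0,1: acc=48; fwd→8 fwd↓48
  step 2 · PE0,0: acc=16; fwd→8 fwd↓16
  step 2 · PE0,1: acc=30; fwd→5 fwd↓30
  step 3 · PE0,0: acc=0; fwd→0 fwd↓0
  step 3 · PE0,1: acc=48; fwd→8 fwd↓48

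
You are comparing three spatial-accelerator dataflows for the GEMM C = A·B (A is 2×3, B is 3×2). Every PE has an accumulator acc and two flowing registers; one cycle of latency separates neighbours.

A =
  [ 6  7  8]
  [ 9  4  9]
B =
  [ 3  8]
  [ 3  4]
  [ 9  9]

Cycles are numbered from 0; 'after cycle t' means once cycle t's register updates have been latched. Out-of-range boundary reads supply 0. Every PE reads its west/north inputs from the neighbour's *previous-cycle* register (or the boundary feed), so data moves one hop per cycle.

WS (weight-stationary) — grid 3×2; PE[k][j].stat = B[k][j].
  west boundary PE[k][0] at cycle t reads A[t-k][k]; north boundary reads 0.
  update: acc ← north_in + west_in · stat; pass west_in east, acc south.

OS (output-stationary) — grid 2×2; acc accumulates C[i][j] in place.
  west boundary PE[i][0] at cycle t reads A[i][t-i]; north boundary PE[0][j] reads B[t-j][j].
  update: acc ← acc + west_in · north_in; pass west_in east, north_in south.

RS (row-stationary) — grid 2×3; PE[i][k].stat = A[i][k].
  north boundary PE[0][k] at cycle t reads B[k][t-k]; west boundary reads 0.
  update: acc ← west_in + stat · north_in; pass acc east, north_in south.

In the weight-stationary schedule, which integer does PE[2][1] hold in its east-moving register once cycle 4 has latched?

register = 9

WS on a 3×2 grid — tracing PE[2][1] and its feeders:
  @0  [1,1]  acc 0  |  →0  ↓0
  @0  [2,0]  acc 0  |  →0  ↓0
  @0  [2,1]  acc 0  |  →0  ↓0
  @1  [1,1]  acc 0  |  →0  ↓0
  @1  [2,0]  acc 0  |  →0  ↓0
  @1  [2,1]  acc 0  |  →0  ↓0
  @2  [1,1]  acc 76  |  →7  ↓76
  @2  [2,0]  acc 111  |  →8  ↓111
  @2  [2,1]  acc 0  |  →0  ↓0
  @3  [1,1]  acc 88  |  →4  ↓88
  @3  [2,0]  acc 120  |  →9  ↓120
  @3  [2,1]  acc 148  |  →8  ↓148
  @4  [1,1]  acc 0  |  →0  ↓0
  @4  [2,0]  acc 0  |  →0  ↓0
  @4  [2,1]  acc 169  |  →9  ↓169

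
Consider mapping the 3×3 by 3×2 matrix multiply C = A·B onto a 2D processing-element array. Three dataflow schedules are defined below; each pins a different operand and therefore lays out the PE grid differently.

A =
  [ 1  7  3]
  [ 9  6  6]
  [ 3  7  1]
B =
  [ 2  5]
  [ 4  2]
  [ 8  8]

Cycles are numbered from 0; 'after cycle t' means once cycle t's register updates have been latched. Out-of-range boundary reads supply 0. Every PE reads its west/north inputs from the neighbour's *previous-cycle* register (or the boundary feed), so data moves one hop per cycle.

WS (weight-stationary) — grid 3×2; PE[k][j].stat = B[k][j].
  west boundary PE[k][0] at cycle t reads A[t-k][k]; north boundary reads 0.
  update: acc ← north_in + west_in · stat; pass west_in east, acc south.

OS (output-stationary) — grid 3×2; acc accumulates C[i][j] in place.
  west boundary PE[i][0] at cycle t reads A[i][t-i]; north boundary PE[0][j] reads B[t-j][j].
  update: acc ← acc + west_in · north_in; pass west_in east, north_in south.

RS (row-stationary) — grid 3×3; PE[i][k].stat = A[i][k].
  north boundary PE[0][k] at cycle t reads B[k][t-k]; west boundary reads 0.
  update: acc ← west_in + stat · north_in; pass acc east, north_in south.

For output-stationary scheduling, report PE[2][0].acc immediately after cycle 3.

Tracing OS — 3×2 array, target PE[2][0]:
  step 0 · PE1,0: acc=0; fwd→0 fwd↓0
  step 0 · PE2,0: acc=0; fwd→0 fwd↓0
  step 1 · PE1,0: acc=18; fwd→9 fwd↓2
  step 1 · PE2,0: acc=0; fwd→0 fwd↓0
  step 2 · PE1,0: acc=42; fwd→6 fwd↓4
  step 2 · PE2,0: acc=6; fwd→3 fwd↓2
  step 3 · PE1,0: acc=90; fwd→6 fwd↓8
  step 3 · PE2,0: acc=34; fwd→7 fwd↓4

PE[2][0].acc = 34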